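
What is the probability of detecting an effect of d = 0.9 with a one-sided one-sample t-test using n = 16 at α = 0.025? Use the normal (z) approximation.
Power ≈ 0.95

Power calculation (one-sample t-test, normal approximation):
z_β = d · √n - z_α
z_β = 0.9 · √16 - 1.960
z_β = 0.9 · 4.000 - 1.960
z_β = 1.640

Power = Φ(z_β) = Φ(1.640) ≈ 0.950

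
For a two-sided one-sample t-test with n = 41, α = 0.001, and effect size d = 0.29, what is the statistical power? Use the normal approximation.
Power ≈ 0.08

Power calculation (one-sample t-test, normal approximation):
z_β = d · √n - z_{α/2}
z_β = 0.29 · √41 - 3.291
z_β = 0.29 · 6.403 - 3.291
z_β = -1.434

Power = Φ(z_β) = Φ(-1.434) ≈ 0.076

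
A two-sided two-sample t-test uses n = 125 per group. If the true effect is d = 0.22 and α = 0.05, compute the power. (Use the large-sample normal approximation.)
Power ≈ 0.41

Power calculation (two-sample t-test, normal approximation):
z_β = d · √(n/2) - z_{α/2}
z_β = 0.22 · √(125/2) - 1.960
z_β = 0.22 · 7.906 - 1.960
z_β = -0.221

Power = Φ(z_β) = Φ(-0.221) ≈ 0.413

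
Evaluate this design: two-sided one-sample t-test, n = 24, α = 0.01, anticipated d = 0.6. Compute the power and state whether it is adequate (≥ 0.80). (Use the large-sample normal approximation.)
Power ≈ 0.64; the study is underpowered (power < 0.80)

Power calculation (one-sample t-test, normal approximation):
z_β = d · √n - z_{α/2}
z_β = 0.6 · √24 - 2.576
z_β = 0.6 · 4.899 - 2.576
z_β = 0.364

Power = Φ(z_β) = Φ(0.364) ≈ 0.642

Effect size d = 0.6 is medium by Cohen's convention (0.2/0.5/0.8).

Threshold: power ≥ 0.80 is conventionally adequate.
Power ≈ 0.64 → the study is underpowered (power < 0.80).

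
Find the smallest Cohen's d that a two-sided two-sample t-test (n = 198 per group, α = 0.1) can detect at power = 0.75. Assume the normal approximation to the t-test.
d ≈ 0.23

Minimum detectable effect (two-sample t-test, normal approximation):
d = (z_{α/2} + z_β) / √(n/2)
d = (1.645 + 0.674) / √(198/2)
d = 2.319 / 9.950
d ≈ 0.23

By Cohen's convention (0.2 small / 0.5 medium / 0.8 large): small effect.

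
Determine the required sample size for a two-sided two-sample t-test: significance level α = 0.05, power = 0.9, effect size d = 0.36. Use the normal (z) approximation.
n = 163 per group

Sample size formula (two-sample t-test, normal approximation):
n = 2 · ((z_{α/2} + z_β) / d)²

z_{α/2} = 1.960 (for α = 0.05, two-sided)
z_β = 1.282 (for power = 0.9)
d = 0.36

n = 2 · ((1.960 + 1.282) / 0.36)²
n = 2 · (9.006)²
n ≈ 162.22
Round up to the next whole number: n = 163 per group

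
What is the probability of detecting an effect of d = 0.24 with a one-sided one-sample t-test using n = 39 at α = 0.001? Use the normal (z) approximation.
Power ≈ 0.06

Power calculation (one-sample t-test, normal approximation):
z_β = d · √n - z_α
z_β = 0.24 · √39 - 3.090
z_β = 0.24 · 6.245 - 3.090
z_β = -1.591

Power = Φ(z_β) = Φ(-1.591) ≈ 0.056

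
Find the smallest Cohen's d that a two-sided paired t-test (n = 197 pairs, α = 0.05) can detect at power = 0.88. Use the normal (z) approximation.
d ≈ 0.22

Minimum detectable effect (paired t-test, normal approximation):
d = (z_{α/2} + z_β) / √n
d = (1.960 + 1.175) / √197
d = 3.135 / 14.036
d ≈ 0.22

By Cohen's convention (0.2 small / 0.5 medium / 0.8 large): small effect.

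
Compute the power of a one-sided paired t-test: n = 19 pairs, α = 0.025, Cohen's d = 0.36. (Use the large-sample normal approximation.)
Power ≈ 0.35

Power calculation (paired t-test, normal approximation):
z_β = d · √n - z_α
z_β = 0.36 · √19 - 1.960
z_β = 0.36 · 4.359 - 1.960
z_β = -0.391

Power = Φ(z_β) = Φ(-0.391) ≈ 0.348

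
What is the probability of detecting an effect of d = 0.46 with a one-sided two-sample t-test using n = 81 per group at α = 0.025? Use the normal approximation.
Power ≈ 0.83

Power calculation (two-sample t-test, normal approximation):
z_β = d · √(n/2) - z_α
z_β = 0.46 · √(81/2) - 1.960
z_β = 0.46 · 6.364 - 1.960
z_β = 0.967

Power = Φ(z_β) = Φ(0.967) ≈ 0.833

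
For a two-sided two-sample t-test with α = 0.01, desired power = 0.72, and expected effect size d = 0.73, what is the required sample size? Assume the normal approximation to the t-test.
n = 38 per group

Sample size formula (two-sample t-test, normal approximation):
n = 2 · ((z_{α/2} + z_β) / d)²

z_{α/2} = 2.576 (for α = 0.01, two-sided)
z_β = 0.583 (for power = 0.72)
d = 0.73

n = 2 · ((2.576 + 0.583) / 0.73)²
n = 2 · (4.327)²
n ≈ 37.45
Round up to the next whole number: n = 38 per group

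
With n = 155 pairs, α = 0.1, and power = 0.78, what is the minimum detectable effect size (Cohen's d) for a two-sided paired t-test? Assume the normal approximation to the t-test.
d ≈ 0.19

Minimum detectable effect (paired t-test, normal approximation):
d = (z_{α/2} + z_β) / √n
d = (1.645 + 0.772) / √155
d = 2.417 / 12.450
d ≈ 0.19

By Cohen's convention (0.2 small / 0.5 medium / 0.8 large): very small effect.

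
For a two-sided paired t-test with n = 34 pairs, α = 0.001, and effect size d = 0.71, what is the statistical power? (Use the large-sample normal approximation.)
Power ≈ 0.80

Power calculation (paired t-test, normal approximation):
z_β = d · √n - z_{α/2}
z_β = 0.71 · √34 - 3.291
z_β = 0.71 · 5.831 - 3.291
z_β = 0.849

Power = Φ(z_β) = Φ(0.849) ≈ 0.802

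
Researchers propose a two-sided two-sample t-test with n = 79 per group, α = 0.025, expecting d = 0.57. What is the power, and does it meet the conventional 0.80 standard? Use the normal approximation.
Power ≈ 0.91; the study is adequately powered (power ≥ 0.80)

Power calculation (two-sample t-test, normal approximation):
z_β = d · √(n/2) - z_{α/2}
z_β = 0.57 · √(79/2) - 2.241
z_β = 0.57 · 6.285 - 2.241
z_β = 1.341

Power = Φ(z_β) = Φ(1.341) ≈ 0.910

Effect size d = 0.57 is medium by Cohen's convention (0.2/0.5/0.8).

Threshold: power ≥ 0.80 is conventionally adequate.
Power ≈ 0.91 → the study is adequately powered (power ≥ 0.80).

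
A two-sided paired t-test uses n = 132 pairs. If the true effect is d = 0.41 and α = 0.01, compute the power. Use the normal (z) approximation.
Power ≈ 0.98

Power calculation (paired t-test, normal approximation):
z_β = d · √n - z_{α/2}
z_β = 0.41 · √132 - 2.576
z_β = 0.41 · 11.489 - 2.576
z_β = 2.135

Power = Φ(z_β) = Φ(2.135) ≈ 0.984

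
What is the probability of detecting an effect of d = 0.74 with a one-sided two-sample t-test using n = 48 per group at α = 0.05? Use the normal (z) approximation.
Power ≈ 0.98

Power calculation (two-sample t-test, normal approximation):
z_β = d · √(n/2) - z_α
z_β = 0.74 · √(48/2) - 1.645
z_β = 0.74 · 4.899 - 1.645
z_β = 1.980

Power = Φ(z_β) = Φ(1.980) ≈ 0.976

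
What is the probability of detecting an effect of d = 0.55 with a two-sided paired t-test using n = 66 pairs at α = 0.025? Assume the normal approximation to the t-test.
Power ≈ 0.99

Power calculation (paired t-test, normal approximation):
z_β = d · √n - z_{α/2}
z_β = 0.55 · √66 - 2.241
z_β = 0.55 · 8.124 - 2.241
z_β = 2.227

Power = Φ(z_β) = Φ(2.227) ≈ 0.987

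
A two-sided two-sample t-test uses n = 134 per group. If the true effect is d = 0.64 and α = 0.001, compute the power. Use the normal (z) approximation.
Power ≈ 0.97

Power calculation (two-sample t-test, normal approximation):
z_β = d · √(n/2) - z_{α/2}
z_β = 0.64 · √(134/2) - 3.291
z_β = 0.64 · 8.185 - 3.291
z_β = 1.948

Power = Φ(z_β) = Φ(1.948) ≈ 0.974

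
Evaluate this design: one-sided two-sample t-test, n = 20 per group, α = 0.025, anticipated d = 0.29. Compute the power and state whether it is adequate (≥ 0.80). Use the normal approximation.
Power ≈ 0.15; the study is underpowered (power < 0.80)

Power calculation (two-sample t-test, normal approximation):
z_β = d · √(n/2) - z_α
z_β = 0.29 · √(20/2) - 1.960
z_β = 0.29 · 3.162 - 1.960
z_β = -1.043

Power = Φ(z_β) = Φ(-1.043) ≈ 0.148

Effect size d = 0.29 is small by Cohen's convention (0.2/0.5/0.8).

Threshold: power ≥ 0.80 is conventionally adequate.
Power ≈ 0.15 → the study is underpowered (power < 0.80).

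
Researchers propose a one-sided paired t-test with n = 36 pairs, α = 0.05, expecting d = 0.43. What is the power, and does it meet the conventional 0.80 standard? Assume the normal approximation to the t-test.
Power ≈ 0.83; the study is adequately powered (power ≥ 0.80)

Power calculation (paired t-test, normal approximation):
z_β = d · √n - z_α
z_β = 0.43 · √36 - 1.645
z_β = 0.43 · 6.000 - 1.645
z_β = 0.935

Power = Φ(z_β) = Φ(0.935) ≈ 0.825

Effect size d = 0.43 is small by Cohen's convention (0.2/0.5/0.8).

Threshold: power ≥ 0.80 is conventionally adequate.
Power ≈ 0.83 → the study is adequately powered (power ≥ 0.80).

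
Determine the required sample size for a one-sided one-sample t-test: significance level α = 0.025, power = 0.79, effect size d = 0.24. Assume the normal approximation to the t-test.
n = 133

Sample size formula (one-sample t-test, normal approximation):
n = ((z_α + z_β) / d)²

z_α = 1.960 (for α = 0.025, one-sided)
z_β = 0.806 (for power = 0.79)
d = 0.24

n = ((1.960 + 0.806) / 0.24)²
n = (11.525)²
n ≈ 132.83
Round up to the next whole number: n = 133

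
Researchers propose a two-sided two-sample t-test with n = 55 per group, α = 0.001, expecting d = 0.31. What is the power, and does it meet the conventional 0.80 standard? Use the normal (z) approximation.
Power ≈ 0.05; the study is underpowered (power < 0.80)

Power calculation (two-sample t-test, normal approximation):
z_β = d · √(n/2) - z_{α/2}
z_β = 0.31 · √(55/2) - 3.291
z_β = 0.31 · 5.244 - 3.291
z_β = -1.665

Power = Φ(z_β) = Φ(-1.665) ≈ 0.048

Effect size d = 0.31 is small by Cohen's convention (0.2/0.5/0.8).

Threshold: power ≥ 0.80 is conventionally adequate.
Power ≈ 0.05 → the study is underpowered (power < 0.80).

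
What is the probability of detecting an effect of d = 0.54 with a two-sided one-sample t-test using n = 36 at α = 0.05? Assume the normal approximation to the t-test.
Power ≈ 0.90

Power calculation (one-sample t-test, normal approximation):
z_β = d · √n - z_{α/2}
z_β = 0.54 · √36 - 1.960
z_β = 0.54 · 6.000 - 1.960
z_β = 1.280

Power = Φ(z_β) = Φ(1.280) ≈ 0.900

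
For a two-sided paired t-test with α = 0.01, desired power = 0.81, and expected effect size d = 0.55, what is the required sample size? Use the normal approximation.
n = 40 pairs

Sample size formula (paired t-test, normal approximation):
n = ((z_{α/2} + z_β) / d)²

z_{α/2} = 2.576 (for α = 0.01, two-sided)
z_β = 0.878 (for power = 0.81)
d = 0.55

n = ((2.576 + 0.878) / 0.55)²
n = (6.280)²
n ≈ 39.44
Round up to the next whole number: n = 40 pairs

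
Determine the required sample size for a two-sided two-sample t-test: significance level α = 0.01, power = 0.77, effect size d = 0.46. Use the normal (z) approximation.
n = 104 per group

Sample size formula (two-sample t-test, normal approximation):
n = 2 · ((z_{α/2} + z_β) / d)²

z_{α/2} = 2.576 (for α = 0.01, two-sided)
z_β = 0.739 (for power = 0.77)
d = 0.46

n = 2 · ((2.576 + 0.739) / 0.46)²
n = 2 · (7.207)²
n ≈ 103.88
Round up to the next whole number: n = 104 per group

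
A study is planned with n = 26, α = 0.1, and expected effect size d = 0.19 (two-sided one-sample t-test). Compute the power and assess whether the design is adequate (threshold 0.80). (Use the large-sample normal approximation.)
Power ≈ 0.25; the study is underpowered (power < 0.80)

Power calculation (one-sample t-test, normal approximation):
z_β = d · √n - z_{α/2}
z_β = 0.19 · √26 - 1.645
z_β = 0.19 · 5.099 - 1.645
z_β = -0.676

Power = Φ(z_β) = Φ(-0.676) ≈ 0.250

Effect size d = 0.19 is very small by Cohen's convention (0.2/0.5/0.8).

Threshold: power ≥ 0.80 is conventionally adequate.
Power ≈ 0.25 → the study is underpowered (power < 0.80).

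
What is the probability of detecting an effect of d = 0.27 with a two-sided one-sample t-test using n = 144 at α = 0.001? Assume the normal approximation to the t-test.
Power ≈ 0.48

Power calculation (one-sample t-test, normal approximation):
z_β = d · √n - z_{α/2}
z_β = 0.27 · √144 - 3.291
z_β = 0.27 · 12.000 - 3.291
z_β = -0.051

Power = Φ(z_β) = Φ(-0.051) ≈ 0.480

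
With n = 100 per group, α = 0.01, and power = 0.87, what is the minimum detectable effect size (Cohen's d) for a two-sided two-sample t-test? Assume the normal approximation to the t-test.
d ≈ 0.52

Minimum detectable effect (two-sample t-test, normal approximation):
d = (z_{α/2} + z_β) / √(n/2)
d = (2.576 + 1.126) / √(100/2)
d = 3.702 / 7.071
d ≈ 0.52

By Cohen's convention (0.2 small / 0.5 medium / 0.8 large): medium effect.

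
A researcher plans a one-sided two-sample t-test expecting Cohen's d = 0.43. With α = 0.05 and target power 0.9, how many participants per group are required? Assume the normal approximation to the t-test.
n = 93 per group

Sample size formula (two-sample t-test, normal approximation):
n = 2 · ((z_α + z_β) / d)²

z_α = 1.645 (for α = 0.05, one-sided)
z_β = 1.282 (for power = 0.9)
d = 0.43

n = 2 · ((1.645 + 1.282) / 0.43)²
n = 2 · (6.807)²
n ≈ 92.67
Round up to the next whole number: n = 93 per group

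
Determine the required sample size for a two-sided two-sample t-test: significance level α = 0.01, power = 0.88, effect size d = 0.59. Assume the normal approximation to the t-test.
n = 81 per group

Sample size formula (two-sample t-test, normal approximation):
n = 2 · ((z_{α/2} + z_β) / d)²

z_{α/2} = 2.576 (for α = 0.01, two-sided)
z_β = 1.175 (for power = 0.88)
d = 0.59

n = 2 · ((2.576 + 1.175) / 0.59)²
n = 2 · (6.358)²
n ≈ 80.85
Round up to the next whole number: n = 81 per group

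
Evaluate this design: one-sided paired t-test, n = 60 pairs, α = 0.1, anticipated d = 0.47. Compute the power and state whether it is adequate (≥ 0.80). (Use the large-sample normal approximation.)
Power ≈ 0.99; the study is adequately powered (power ≥ 0.80)

Power calculation (paired t-test, normal approximation):
z_β = d · √n - z_α
z_β = 0.47 · √60 - 1.282
z_β = 0.47 · 7.746 - 1.282
z_β = 2.359

Power = Φ(z_β) = Φ(2.359) ≈ 0.991

Effect size d = 0.47 is small by Cohen's convention (0.2/0.5/0.8).

Threshold: power ≥ 0.80 is conventionally adequate.
Power ≈ 0.99 → the study is adequately powered (power ≥ 0.80).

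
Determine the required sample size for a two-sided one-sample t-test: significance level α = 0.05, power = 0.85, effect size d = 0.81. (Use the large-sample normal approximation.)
n = 14

Sample size formula (one-sample t-test, normal approximation):
n = ((z_{α/2} + z_β) / d)²

z_{α/2} = 1.960 (for α = 0.05, two-sided)
z_β = 1.036 (for power = 0.85)
d = 0.81

n = ((1.960 + 1.036) / 0.81)²
n = (3.699)²
n ≈ 13.68
Round up to the next whole number: n = 14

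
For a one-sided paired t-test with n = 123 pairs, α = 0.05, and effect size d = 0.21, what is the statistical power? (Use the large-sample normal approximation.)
Power ≈ 0.75

Power calculation (paired t-test, normal approximation):
z_β = d · √n - z_α
z_β = 0.21 · √123 - 1.645
z_β = 0.21 · 11.091 - 1.645
z_β = 0.684

Power = Φ(z_β) = Φ(0.684) ≈ 0.753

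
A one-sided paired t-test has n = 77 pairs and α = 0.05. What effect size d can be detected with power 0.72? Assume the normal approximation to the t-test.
d ≈ 0.25

Minimum detectable effect (paired t-test, normal approximation):
d = (z_α + z_β) / √n
d = (1.645 + 0.583) / √77
d = 2.228 / 8.775
d ≈ 0.25

By Cohen's convention (0.2 small / 0.5 medium / 0.8 large): small effect.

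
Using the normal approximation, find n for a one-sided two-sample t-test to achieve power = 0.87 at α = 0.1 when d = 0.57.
n = 36 per group

Sample size formula (two-sample t-test, normal approximation):
n = 2 · ((z_α + z_β) / d)²

z_α = 1.282 (for α = 0.1, one-sided)
z_β = 1.126 (for power = 0.87)
d = 0.57

n = 2 · ((1.282 + 1.126) / 0.57)²
n = 2 · (4.225)²
n ≈ 35.70
Round up to the next whole number: n = 36 per group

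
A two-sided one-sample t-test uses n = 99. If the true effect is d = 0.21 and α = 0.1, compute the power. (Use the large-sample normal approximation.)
Power ≈ 0.67

Power calculation (one-sample t-test, normal approximation):
z_β = d · √n - z_{α/2}
z_β = 0.21 · √99 - 1.645
z_β = 0.21 · 9.950 - 1.645
z_β = 0.445

Power = Φ(z_β) = Φ(0.445) ≈ 0.672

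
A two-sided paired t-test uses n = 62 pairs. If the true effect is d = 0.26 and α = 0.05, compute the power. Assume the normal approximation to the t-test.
Power ≈ 0.53

Power calculation (paired t-test, normal approximation):
z_β = d · √n - z_{α/2}
z_β = 0.26 · √62 - 1.960
z_β = 0.26 · 7.874 - 1.960
z_β = 0.087

Power = Φ(z_β) = Φ(0.087) ≈ 0.535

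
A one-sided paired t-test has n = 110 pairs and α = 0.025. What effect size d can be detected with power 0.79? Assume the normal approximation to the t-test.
d ≈ 0.26

Minimum detectable effect (paired t-test, normal approximation):
d = (z_α + z_β) / √n
d = (1.960 + 0.806) / √110
d = 2.766 / 10.488
d ≈ 0.26

By Cohen's convention (0.2 small / 0.5 medium / 0.8 large): small effect.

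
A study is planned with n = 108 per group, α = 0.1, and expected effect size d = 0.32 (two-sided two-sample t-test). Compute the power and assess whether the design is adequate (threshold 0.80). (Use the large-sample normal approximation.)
Power ≈ 0.76; the study is underpowered (power < 0.80)

Power calculation (two-sample t-test, normal approximation):
z_β = d · √(n/2) - z_{α/2}
z_β = 0.32 · √(108/2) - 1.645
z_β = 0.32 · 7.348 - 1.645
z_β = 0.707

Power = Φ(z_β) = Φ(0.707) ≈ 0.760

Effect size d = 0.32 is small by Cohen's convention (0.2/0.5/0.8).

Threshold: power ≥ 0.80 is conventionally adequate.
Power ≈ 0.76 → the study is underpowered (power < 0.80).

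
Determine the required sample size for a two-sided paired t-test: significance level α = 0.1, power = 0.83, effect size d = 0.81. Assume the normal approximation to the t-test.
n = 11 pairs

Sample size formula (paired t-test, normal approximation):
n = ((z_{α/2} + z_β) / d)²

z_{α/2} = 1.645 (for α = 0.1, two-sided)
z_β = 0.954 (for power = 0.83)
d = 0.81

n = ((1.645 + 0.954) / 0.81)²
n = (3.209)²
n ≈ 10.30
Round up to the next whole number: n = 11 pairs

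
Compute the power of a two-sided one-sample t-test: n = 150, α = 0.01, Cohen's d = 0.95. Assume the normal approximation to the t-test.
Power ≈ 1.00

Power calculation (one-sample t-test, normal approximation):
z_β = d · √n - z_{α/2}
z_β = 0.95 · √150 - 2.576
z_β = 0.95 · 12.247 - 2.576
z_β = 9.059

Power = Φ(z_β) = Φ(9.059) ≈ 1.000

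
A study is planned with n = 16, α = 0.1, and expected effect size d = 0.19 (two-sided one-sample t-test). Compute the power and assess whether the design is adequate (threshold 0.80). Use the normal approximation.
Power ≈ 0.19; the study is underpowered (power < 0.80)

Power calculation (one-sample t-test, normal approximation):
z_β = d · √n - z_{α/2}
z_β = 0.19 · √16 - 1.645
z_β = 0.19 · 4.000 - 1.645
z_β = -0.885

Power = Φ(z_β) = Φ(-0.885) ≈ 0.188

Effect size d = 0.19 is very small by Cohen's convention (0.2/0.5/0.8).

Threshold: power ≥ 0.80 is conventionally adequate.
Power ≈ 0.19 → the study is underpowered (power < 0.80).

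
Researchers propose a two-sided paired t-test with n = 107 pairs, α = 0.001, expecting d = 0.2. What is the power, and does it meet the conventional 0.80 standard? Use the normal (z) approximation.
Power ≈ 0.11; the study is underpowered (power < 0.80)

Power calculation (paired t-test, normal approximation):
z_β = d · √n - z_{α/2}
z_β = 0.2 · √107 - 3.291
z_β = 0.2 · 10.344 - 3.291
z_β = -1.222

Power = Φ(z_β) = Φ(-1.222) ≈ 0.111

Effect size d = 0.2 is small by Cohen's convention (0.2/0.5/0.8).

Threshold: power ≥ 0.80 is conventionally adequate.
Power ≈ 0.11 → the study is underpowered (power < 0.80).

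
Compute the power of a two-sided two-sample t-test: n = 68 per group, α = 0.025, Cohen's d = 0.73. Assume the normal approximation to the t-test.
Power ≈ 0.98

Power calculation (two-sample t-test, normal approximation):
z_β = d · √(n/2) - z_{α/2}
z_β = 0.73 · √(68/2) - 2.241
z_β = 0.73 · 5.831 - 2.241
z_β = 2.015

Power = Φ(z_β) = Φ(2.015) ≈ 0.978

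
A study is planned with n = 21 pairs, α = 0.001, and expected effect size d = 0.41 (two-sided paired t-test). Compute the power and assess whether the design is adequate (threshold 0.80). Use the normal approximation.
Power ≈ 0.08; the study is underpowered (power < 0.80)

Power calculation (paired t-test, normal approximation):
z_β = d · √n - z_{α/2}
z_β = 0.41 · √21 - 3.291
z_β = 0.41 · 4.583 - 3.291
z_β = -1.412

Power = Φ(z_β) = Φ(-1.412) ≈ 0.079

Effect size d = 0.41 is small by Cohen's convention (0.2/0.5/0.8).

Threshold: power ≥ 0.80 is conventionally adequate.
Power ≈ 0.08 → the study is underpowered (power < 0.80).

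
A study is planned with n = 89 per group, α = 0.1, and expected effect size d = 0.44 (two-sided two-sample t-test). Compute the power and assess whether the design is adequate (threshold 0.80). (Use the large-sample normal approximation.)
Power ≈ 0.90; the study is adequately powered (power ≥ 0.80)

Power calculation (two-sample t-test, normal approximation):
z_β = d · √(n/2) - z_{α/2}
z_β = 0.44 · √(89/2) - 1.645
z_β = 0.44 · 6.671 - 1.645
z_β = 1.290

Power = Φ(z_β) = Φ(1.290) ≈ 0.902

Effect size d = 0.44 is small by Cohen's convention (0.2/0.5/0.8).

Threshold: power ≥ 0.80 is conventionally adequate.
Power ≈ 0.90 → the study is adequately powered (power ≥ 0.80).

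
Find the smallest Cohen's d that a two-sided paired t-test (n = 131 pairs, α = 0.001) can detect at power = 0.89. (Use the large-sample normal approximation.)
d ≈ 0.39

Minimum detectable effect (paired t-test, normal approximation):
d = (z_{α/2} + z_β) / √n
d = (3.291 + 1.227) / √131
d = 4.517 / 11.446
d ≈ 0.39

By Cohen's convention (0.2 small / 0.5 medium / 0.8 large): small effect.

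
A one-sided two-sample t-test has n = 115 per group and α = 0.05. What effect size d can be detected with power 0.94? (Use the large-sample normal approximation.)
d ≈ 0.42

Minimum detectable effect (two-sample t-test, normal approximation):
d = (z_α + z_β) / √(n/2)
d = (1.645 + 1.555) / √(115/2)
d = 3.200 / 7.583
d ≈ 0.42

By Cohen's convention (0.2 small / 0.5 medium / 0.8 large): small effect.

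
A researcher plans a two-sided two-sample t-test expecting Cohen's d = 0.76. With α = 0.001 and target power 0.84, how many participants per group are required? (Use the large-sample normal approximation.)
n = 64 per group

Sample size formula (two-sample t-test, normal approximation):
n = 2 · ((z_{α/2} + z_β) / d)²

z_{α/2} = 3.291 (for α = 0.001, two-sided)
z_β = 0.994 (for power = 0.84)
d = 0.76

n = 2 · ((3.291 + 0.994) / 0.76)²
n = 2 · (5.638)²
n ≈ 63.57
Round up to the next whole number: n = 64 per group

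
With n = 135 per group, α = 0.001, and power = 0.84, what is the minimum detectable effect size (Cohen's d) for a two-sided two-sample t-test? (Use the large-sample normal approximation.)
d ≈ 0.52

Minimum detectable effect (two-sample t-test, normal approximation):
d = (z_{α/2} + z_β) / √(n/2)
d = (3.291 + 0.994) / √(135/2)
d = 4.285 / 8.216
d ≈ 0.52

By Cohen's convention (0.2 small / 0.5 medium / 0.8 large): medium effect.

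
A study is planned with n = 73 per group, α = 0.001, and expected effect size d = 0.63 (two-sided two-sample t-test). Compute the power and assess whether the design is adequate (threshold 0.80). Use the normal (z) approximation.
Power ≈ 0.70; the study is underpowered (power < 0.80)

Power calculation (two-sample t-test, normal approximation):
z_β = d · √(n/2) - z_{α/2}
z_β = 0.63 · √(73/2) - 3.291
z_β = 0.63 · 6.042 - 3.291
z_β = 0.516

Power = Φ(z_β) = Φ(0.516) ≈ 0.697

Effect size d = 0.63 is medium by Cohen's convention (0.2/0.5/0.8).

Threshold: power ≥ 0.80 is conventionally adequate.
Power ≈ 0.70 → the study is underpowered (power < 0.80).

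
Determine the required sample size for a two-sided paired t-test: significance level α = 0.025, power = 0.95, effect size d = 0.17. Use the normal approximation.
n = 523 pairs

Sample size formula (paired t-test, normal approximation):
n = ((z_{α/2} + z_β) / d)²

z_{α/2} = 2.241 (for α = 0.025, two-sided)
z_β = 1.645 (for power = 0.95)
d = 0.17

n = ((2.241 + 1.645) / 0.17)²
n = (22.859)²
n ≈ 522.53
Round up to the next whole number: n = 523 pairs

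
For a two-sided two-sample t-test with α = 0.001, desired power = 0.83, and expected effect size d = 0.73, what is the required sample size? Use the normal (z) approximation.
n = 68 per group

Sample size formula (two-sample t-test, normal approximation):
n = 2 · ((z_{α/2} + z_β) / d)²

z_{α/2} = 3.291 (for α = 0.001, two-sided)
z_β = 0.954 (for power = 0.83)
d = 0.73

n = 2 · ((3.291 + 0.954) / 0.73)²
n = 2 · (5.815)²
n ≈ 67.63
Round up to the next whole number: n = 68 per group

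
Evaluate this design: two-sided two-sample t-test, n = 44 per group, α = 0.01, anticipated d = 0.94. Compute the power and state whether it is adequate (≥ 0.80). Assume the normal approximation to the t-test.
Power ≈ 0.97; the study is adequately powered (power ≥ 0.80)

Power calculation (two-sample t-test, normal approximation):
z_β = d · √(n/2) - z_{α/2}
z_β = 0.94 · √(44/2) - 2.576
z_β = 0.94 · 4.690 - 2.576
z_β = 1.833

Power = Φ(z_β) = Φ(1.833) ≈ 0.967

Effect size d = 0.94 is large by Cohen's convention (0.2/0.5/0.8).

Threshold: power ≥ 0.80 is conventionally adequate.
Power ≈ 0.97 → the study is adequately powered (power ≥ 0.80).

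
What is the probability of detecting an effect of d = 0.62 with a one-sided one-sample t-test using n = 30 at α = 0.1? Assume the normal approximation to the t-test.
Power ≈ 0.98

Power calculation (one-sample t-test, normal approximation):
z_β = d · √n - z_α
z_β = 0.62 · √30 - 1.282
z_β = 0.62 · 5.477 - 1.282
z_β = 2.114

Power = Φ(z_β) = Φ(2.114) ≈ 0.983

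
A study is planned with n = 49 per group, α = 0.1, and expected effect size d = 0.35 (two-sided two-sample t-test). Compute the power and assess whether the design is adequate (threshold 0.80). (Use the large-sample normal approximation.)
Power ≈ 0.53; the study is underpowered (power < 0.80)

Power calculation (two-sample t-test, normal approximation):
z_β = d · √(n/2) - z_{α/2}
z_β = 0.35 · √(49/2) - 1.645
z_β = 0.35 · 4.950 - 1.645
z_β = 0.088

Power = Φ(z_β) = Φ(0.088) ≈ 0.535

Effect size d = 0.35 is small by Cohen's convention (0.2/0.5/0.8).

Threshold: power ≥ 0.80 is conventionally adequate.
Power ≈ 0.53 → the study is underpowered (power < 0.80).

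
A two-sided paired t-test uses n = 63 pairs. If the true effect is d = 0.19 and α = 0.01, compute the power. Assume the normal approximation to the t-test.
Power ≈ 0.14

Power calculation (paired t-test, normal approximation):
z_β = d · √n - z_{α/2}
z_β = 0.19 · √63 - 2.576
z_β = 0.19 · 7.937 - 2.576
z_β = -1.068

Power = Φ(z_β) = Φ(-1.068) ≈ 0.143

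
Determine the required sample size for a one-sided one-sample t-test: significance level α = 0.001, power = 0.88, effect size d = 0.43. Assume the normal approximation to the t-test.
n = 99

Sample size formula (one-sample t-test, normal approximation):
n = ((z_α + z_β) / d)²

z_α = 3.090 (for α = 0.001, one-sided)
z_β = 1.175 (for power = 0.88)
d = 0.43

n = ((3.090 + 1.175) / 0.43)²
n = (9.919)²
n ≈ 98.39
Round up to the next whole number: n = 99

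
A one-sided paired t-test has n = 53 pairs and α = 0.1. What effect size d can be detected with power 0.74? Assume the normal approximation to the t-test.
d ≈ 0.26

Minimum detectable effect (paired t-test, normal approximation):
d = (z_α + z_β) / √n
d = (1.282 + 0.643) / √53
d = 1.925 / 7.280
d ≈ 0.26

By Cohen's convention (0.2 small / 0.5 medium / 0.8 large): small effect.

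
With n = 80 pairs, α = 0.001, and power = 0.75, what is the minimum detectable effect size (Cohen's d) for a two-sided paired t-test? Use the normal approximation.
d ≈ 0.44

Minimum detectable effect (paired t-test, normal approximation):
d = (z_{α/2} + z_β) / √n
d = (3.291 + 0.674) / √80
d = 3.965 / 8.944
d ≈ 0.44

By Cohen's convention (0.2 small / 0.5 medium / 0.8 large): small effect.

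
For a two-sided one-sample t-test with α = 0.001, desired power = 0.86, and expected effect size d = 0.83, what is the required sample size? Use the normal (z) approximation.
n = 28

Sample size formula (one-sample t-test, normal approximation):
n = ((z_{α/2} + z_β) / d)²

z_{α/2} = 3.291 (for α = 0.001, two-sided)
z_β = 1.080 (for power = 0.86)
d = 0.83

n = ((3.291 + 1.080) / 0.83)²
n = (5.266)²
n ≈ 27.73
Round up to the next whole number: n = 28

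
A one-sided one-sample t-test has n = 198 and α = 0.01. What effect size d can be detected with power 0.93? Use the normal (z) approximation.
d ≈ 0.27

Minimum detectable effect (one-sample t-test, normal approximation):
d = (z_α + z_β) / √n
d = (2.326 + 1.476) / √198
d = 3.802 / 14.071
d ≈ 0.27

By Cohen's convention (0.2 small / 0.5 medium / 0.8 large): small effect.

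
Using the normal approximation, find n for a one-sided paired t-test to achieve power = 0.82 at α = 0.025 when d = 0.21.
n = 188 pairs

Sample size formula (paired t-test, normal approximation):
n = ((z_α + z_β) / d)²

z_α = 1.960 (for α = 0.025, one-sided)
z_β = 0.915 (for power = 0.82)
d = 0.21

n = ((1.960 + 0.915) / 0.21)²
n = (13.690)²
n ≈ 187.42
Round up to the next whole number: n = 188 pairs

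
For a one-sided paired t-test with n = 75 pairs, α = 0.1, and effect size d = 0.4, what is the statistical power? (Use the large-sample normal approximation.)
Power ≈ 0.99

Power calculation (paired t-test, normal approximation):
z_β = d · √n - z_α
z_β = 0.4 · √75 - 1.282
z_β = 0.4 · 8.660 - 1.282
z_β = 2.183

Power = Φ(z_β) = Φ(2.183) ≈ 0.985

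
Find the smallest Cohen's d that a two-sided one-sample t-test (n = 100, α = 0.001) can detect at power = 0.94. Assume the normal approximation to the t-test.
d ≈ 0.48

Minimum detectable effect (one-sample t-test, normal approximation):
d = (z_{α/2} + z_β) / √n
d = (3.291 + 1.555) / √100
d = 4.845 / 10.000
d ≈ 0.48

By Cohen's convention (0.2 small / 0.5 medium / 0.8 large): small effect.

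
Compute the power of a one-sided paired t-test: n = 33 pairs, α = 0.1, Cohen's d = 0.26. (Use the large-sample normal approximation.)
Power ≈ 0.58

Power calculation (paired t-test, normal approximation):
z_β = d · √n - z_α
z_β = 0.26 · √33 - 1.282
z_β = 0.26 · 5.745 - 1.282
z_β = 0.212

Power = Φ(z_β) = Φ(0.212) ≈ 0.584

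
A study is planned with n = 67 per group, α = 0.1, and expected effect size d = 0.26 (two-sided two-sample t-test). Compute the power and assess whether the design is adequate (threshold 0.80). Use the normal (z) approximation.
Power ≈ 0.44; the study is underpowered (power < 0.80)

Power calculation (two-sample t-test, normal approximation):
z_β = d · √(n/2) - z_{α/2}
z_β = 0.26 · √(67/2) - 1.645
z_β = 0.26 · 5.788 - 1.645
z_β = -0.140

Power = Φ(z_β) = Φ(-0.140) ≈ 0.444

Effect size d = 0.26 is small by Cohen's convention (0.2/0.5/0.8).

Threshold: power ≥ 0.80 is conventionally adequate.
Power ≈ 0.44 → the study is underpowered (power < 0.80).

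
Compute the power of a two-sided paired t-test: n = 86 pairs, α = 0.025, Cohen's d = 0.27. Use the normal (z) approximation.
Power ≈ 0.60

Power calculation (paired t-test, normal approximation):
z_β = d · √n - z_{α/2}
z_β = 0.27 · √86 - 2.241
z_β = 0.27 · 9.274 - 2.241
z_β = 0.262

Power = Φ(z_β) = Φ(0.262) ≈ 0.604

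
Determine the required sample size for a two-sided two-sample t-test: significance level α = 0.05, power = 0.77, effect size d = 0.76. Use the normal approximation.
n = 26 per group

Sample size formula (two-sample t-test, normal approximation):
n = 2 · ((z_{α/2} + z_β) / d)²

z_{α/2} = 1.960 (for α = 0.05, two-sided)
z_β = 0.739 (for power = 0.77)
d = 0.76

n = 2 · ((1.960 + 0.739) / 0.76)²
n = 2 · (3.551)²
n ≈ 25.22
Round up to the next whole number: n = 26 per group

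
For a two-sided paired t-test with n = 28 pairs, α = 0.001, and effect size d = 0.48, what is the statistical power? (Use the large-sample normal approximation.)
Power ≈ 0.23

Power calculation (paired t-test, normal approximation):
z_β = d · √n - z_{α/2}
z_β = 0.48 · √28 - 3.291
z_β = 0.48 · 5.292 - 3.291
z_β = -0.751

Power = Φ(z_β) = Φ(-0.751) ≈ 0.226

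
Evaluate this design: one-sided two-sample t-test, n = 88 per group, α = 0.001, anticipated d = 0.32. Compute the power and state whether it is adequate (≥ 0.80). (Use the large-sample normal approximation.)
Power ≈ 0.17; the study is underpowered (power < 0.80)

Power calculation (two-sample t-test, normal approximation):
z_β = d · √(n/2) - z_α
z_β = 0.32 · √(88/2) - 3.090
z_β = 0.32 · 6.633 - 3.090
z_β = -0.968

Power = Φ(z_β) = Φ(-0.968) ≈ 0.167

Effect size d = 0.32 is small by Cohen's convention (0.2/0.5/0.8).

Threshold: power ≥ 0.80 is conventionally adequate.
Power ≈ 0.17 → the study is underpowered (power < 0.80).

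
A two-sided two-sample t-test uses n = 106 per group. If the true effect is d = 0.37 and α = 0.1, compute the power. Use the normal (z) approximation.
Power ≈ 0.85

Power calculation (two-sample t-test, normal approximation):
z_β = d · √(n/2) - z_{α/2}
z_β = 0.37 · √(106/2) - 1.645
z_β = 0.37 · 7.280 - 1.645
z_β = 1.049

Power = Φ(z_β) = Φ(1.049) ≈ 0.853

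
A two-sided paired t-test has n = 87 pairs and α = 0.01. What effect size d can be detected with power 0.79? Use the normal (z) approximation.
d ≈ 0.36

Minimum detectable effect (paired t-test, normal approximation):
d = (z_{α/2} + z_β) / √n
d = (2.576 + 0.806) / √87
d = 3.382 / 9.327
d ≈ 0.36

By Cohen's convention (0.2 small / 0.5 medium / 0.8 large): small effect.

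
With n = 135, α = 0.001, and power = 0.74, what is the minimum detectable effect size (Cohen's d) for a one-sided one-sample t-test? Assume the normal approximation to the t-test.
d ≈ 0.32

Minimum detectable effect (one-sample t-test, normal approximation):
d = (z_α + z_β) / √n
d = (3.090 + 0.643) / √135
d = 3.734 / 11.619
d ≈ 0.32

By Cohen's convention (0.2 small / 0.5 medium / 0.8 large): small effect.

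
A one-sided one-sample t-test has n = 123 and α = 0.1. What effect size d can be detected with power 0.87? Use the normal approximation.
d ≈ 0.22

Minimum detectable effect (one-sample t-test, normal approximation):
d = (z_α + z_β) / √n
d = (1.282 + 1.126) / √123
d = 2.408 / 11.091
d ≈ 0.22

By Cohen's convention (0.2 small / 0.5 medium / 0.8 large): small effect.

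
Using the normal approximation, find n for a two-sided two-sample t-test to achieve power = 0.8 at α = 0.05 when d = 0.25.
n = 252 per group

Sample size formula (two-sample t-test, normal approximation):
n = 2 · ((z_{α/2} + z_β) / d)²

z_{α/2} = 1.960 (for α = 0.05, two-sided)
z_β = 0.842 (for power = 0.8)
d = 0.25

n = 2 · ((1.960 + 0.842) / 0.25)²
n = 2 · (11.208)²
n ≈ 251.24
Round up to the next whole number: n = 252 per group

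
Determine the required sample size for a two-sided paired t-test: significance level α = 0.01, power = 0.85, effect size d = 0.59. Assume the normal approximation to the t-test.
n = 38 pairs

Sample size formula (paired t-test, normal approximation):
n = ((z_{α/2} + z_β) / d)²

z_{α/2} = 2.576 (for α = 0.01, two-sided)
z_β = 1.036 (for power = 0.85)
d = 0.59

n = ((2.576 + 1.036) / 0.59)²
n = (6.122)²
n ≈ 37.48
Round up to the next whole number: n = 38 pairs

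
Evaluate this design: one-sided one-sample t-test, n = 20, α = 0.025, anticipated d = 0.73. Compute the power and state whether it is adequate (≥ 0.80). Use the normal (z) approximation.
Power ≈ 0.90; the study is adequately powered (power ≥ 0.80)

Power calculation (one-sample t-test, normal approximation):
z_β = d · √n - z_α
z_β = 0.73 · √20 - 1.960
z_β = 0.73 · 4.472 - 1.960
z_β = 1.305

Power = Φ(z_β) = Φ(1.305) ≈ 0.904

Effect size d = 0.73 is medium by Cohen's convention (0.2/0.5/0.8).

Threshold: power ≥ 0.80 is conventionally adequate.
Power ≈ 0.90 → the study is adequately powered (power ≥ 0.80).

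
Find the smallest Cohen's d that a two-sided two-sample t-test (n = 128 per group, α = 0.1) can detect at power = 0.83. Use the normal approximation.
d ≈ 0.32

Minimum detectable effect (two-sample t-test, normal approximation):
d = (z_{α/2} + z_β) / √(n/2)
d = (1.645 + 0.954) / √(128/2)
d = 2.599 / 8.000
d ≈ 0.32

By Cohen's convention (0.2 small / 0.5 medium / 0.8 large): small effect.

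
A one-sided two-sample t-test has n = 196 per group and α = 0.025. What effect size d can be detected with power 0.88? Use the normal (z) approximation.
d ≈ 0.32

Minimum detectable effect (two-sample t-test, normal approximation):
d = (z_α + z_β) / √(n/2)
d = (1.960 + 1.175) / √(196/2)
d = 3.135 / 9.899
d ≈ 0.32

By Cohen's convention (0.2 small / 0.5 medium / 0.8 large): small effect.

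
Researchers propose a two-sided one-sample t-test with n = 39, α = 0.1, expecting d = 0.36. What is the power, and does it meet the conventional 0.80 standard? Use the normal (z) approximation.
Power ≈ 0.73; the study is underpowered (power < 0.80)

Power calculation (one-sample t-test, normal approximation):
z_β = d · √n - z_{α/2}
z_β = 0.36 · √39 - 1.645
z_β = 0.36 · 6.245 - 1.645
z_β = 0.603

Power = Φ(z_β) = Φ(0.603) ≈ 0.727

Effect size d = 0.36 is small by Cohen's convention (0.2/0.5/0.8).

Threshold: power ≥ 0.80 is conventionally adequate.
Power ≈ 0.73 → the study is underpowered (power < 0.80).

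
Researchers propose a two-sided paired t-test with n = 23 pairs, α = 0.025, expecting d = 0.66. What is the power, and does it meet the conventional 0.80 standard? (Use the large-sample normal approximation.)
Power ≈ 0.82; the study is adequately powered (power ≥ 0.80)

Power calculation (paired t-test, normal approximation):
z_β = d · √n - z_{α/2}
z_β = 0.66 · √23 - 2.241
z_β = 0.66 · 4.796 - 2.241
z_β = 0.924

Power = Φ(z_β) = Φ(0.924) ≈ 0.822

Effect size d = 0.66 is medium by Cohen's convention (0.2/0.5/0.8).

Threshold: power ≥ 0.80 is conventionally adequate.
Power ≈ 0.82 → the study is adequately powered (power ≥ 0.80).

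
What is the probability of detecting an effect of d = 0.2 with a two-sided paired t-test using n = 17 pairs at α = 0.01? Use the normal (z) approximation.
Power ≈ 0.04

Power calculation (paired t-test, normal approximation):
z_β = d · √n - z_{α/2}
z_β = 0.2 · √17 - 2.576
z_β = 0.2 · 4.123 - 2.576
z_β = -1.751

Power = Φ(z_β) = Φ(-1.751) ≈ 0.040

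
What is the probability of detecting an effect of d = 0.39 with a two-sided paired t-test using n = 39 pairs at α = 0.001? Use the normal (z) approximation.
Power ≈ 0.20

Power calculation (paired t-test, normal approximation):
z_β = d · √n - z_{α/2}
z_β = 0.39 · √39 - 3.291
z_β = 0.39 · 6.245 - 3.291
z_β = -0.855

Power = Φ(z_β) = Φ(-0.855) ≈ 0.196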